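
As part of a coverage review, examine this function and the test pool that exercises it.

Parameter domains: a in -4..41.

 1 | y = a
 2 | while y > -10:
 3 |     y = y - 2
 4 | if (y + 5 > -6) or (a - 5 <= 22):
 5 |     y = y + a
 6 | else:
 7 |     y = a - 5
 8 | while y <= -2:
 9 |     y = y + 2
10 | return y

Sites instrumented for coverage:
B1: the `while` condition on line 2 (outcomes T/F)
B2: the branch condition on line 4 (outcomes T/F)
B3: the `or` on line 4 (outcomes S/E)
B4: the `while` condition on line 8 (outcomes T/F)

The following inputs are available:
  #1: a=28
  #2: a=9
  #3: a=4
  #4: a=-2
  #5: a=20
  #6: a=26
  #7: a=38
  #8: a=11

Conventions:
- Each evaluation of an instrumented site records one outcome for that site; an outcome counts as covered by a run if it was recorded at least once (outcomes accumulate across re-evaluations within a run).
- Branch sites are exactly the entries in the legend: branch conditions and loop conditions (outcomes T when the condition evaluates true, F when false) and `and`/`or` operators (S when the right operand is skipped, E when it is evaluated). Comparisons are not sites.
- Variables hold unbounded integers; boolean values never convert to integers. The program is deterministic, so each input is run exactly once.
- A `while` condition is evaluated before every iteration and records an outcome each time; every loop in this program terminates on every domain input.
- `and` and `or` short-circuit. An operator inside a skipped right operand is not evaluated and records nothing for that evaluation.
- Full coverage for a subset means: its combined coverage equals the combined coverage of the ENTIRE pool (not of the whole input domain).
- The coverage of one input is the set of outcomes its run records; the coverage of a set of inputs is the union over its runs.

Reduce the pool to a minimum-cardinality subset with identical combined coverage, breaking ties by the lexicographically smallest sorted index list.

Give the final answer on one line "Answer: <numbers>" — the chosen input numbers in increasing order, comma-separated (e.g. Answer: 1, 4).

#1 (a=28) -> covered: B1=T, B1=F, B2=T, B3=S, B4=F
#2 (a=9) -> covered: B1=T, B1=F, B2=T, B3=E, B4=T, B4=F
#3 (a=4) -> covered: B1=T, B1=F, B2=T, B3=S, B4=T, B4=F
#4 (a=-2) -> covered: B1=T, B1=F, B2=T, B3=S, B4=T, B4=F
#5 (a=20) -> covered: B1=T, B1=F, B2=T, B3=S, B4=F
#6 (a=26) -> covered: B1=T, B1=F, B2=T, B3=S, B4=F
#7 (a=38) -> covered: B1=T, B1=F, B2=T, B3=S, B4=F
#8 (a=11) -> covered: B1=T, B1=F, B2=T, B3=E, B4=F
the full pool covers 7 outcomes: B1=T, B1=F, B2=T, B3=S, B3=E, B4=T, B4=F
no size-1 subset reaches all 7 outcomes (best union: 6/7)
the canonical winner is {1, 2}: size 2, full 7-outcome coverage, earliest index list among size-2 covers

Answer: 1, 2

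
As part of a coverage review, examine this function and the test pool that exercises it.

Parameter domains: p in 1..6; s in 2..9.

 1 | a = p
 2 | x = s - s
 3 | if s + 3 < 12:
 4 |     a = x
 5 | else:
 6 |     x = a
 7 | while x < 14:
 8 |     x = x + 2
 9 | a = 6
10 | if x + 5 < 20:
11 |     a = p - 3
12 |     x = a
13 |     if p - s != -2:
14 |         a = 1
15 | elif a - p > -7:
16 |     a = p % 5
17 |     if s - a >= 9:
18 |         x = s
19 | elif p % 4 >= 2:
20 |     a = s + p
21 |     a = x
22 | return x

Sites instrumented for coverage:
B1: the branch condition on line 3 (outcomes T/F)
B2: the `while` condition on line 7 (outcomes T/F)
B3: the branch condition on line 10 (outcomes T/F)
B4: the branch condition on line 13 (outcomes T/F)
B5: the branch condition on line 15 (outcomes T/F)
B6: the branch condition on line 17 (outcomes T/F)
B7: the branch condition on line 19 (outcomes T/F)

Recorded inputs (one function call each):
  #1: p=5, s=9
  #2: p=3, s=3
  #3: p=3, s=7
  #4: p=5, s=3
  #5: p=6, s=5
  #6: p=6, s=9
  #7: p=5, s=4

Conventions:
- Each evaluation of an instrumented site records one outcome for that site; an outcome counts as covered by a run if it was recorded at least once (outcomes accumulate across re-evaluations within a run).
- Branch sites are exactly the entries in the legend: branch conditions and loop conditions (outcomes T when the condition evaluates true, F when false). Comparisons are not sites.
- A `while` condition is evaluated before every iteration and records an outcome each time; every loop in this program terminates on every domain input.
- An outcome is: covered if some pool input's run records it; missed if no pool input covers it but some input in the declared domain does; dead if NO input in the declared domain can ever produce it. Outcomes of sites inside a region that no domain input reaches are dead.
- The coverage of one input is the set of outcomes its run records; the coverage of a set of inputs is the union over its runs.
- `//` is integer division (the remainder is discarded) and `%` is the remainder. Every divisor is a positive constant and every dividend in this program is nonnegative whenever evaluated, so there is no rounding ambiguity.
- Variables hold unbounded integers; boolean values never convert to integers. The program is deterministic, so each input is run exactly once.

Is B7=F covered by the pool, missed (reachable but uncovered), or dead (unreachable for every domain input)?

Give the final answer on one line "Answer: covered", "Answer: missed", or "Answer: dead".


no pool input records B7=F
checking all 48 inputs in the declared domain: B7=F is never recorded -> dead
Answer: dead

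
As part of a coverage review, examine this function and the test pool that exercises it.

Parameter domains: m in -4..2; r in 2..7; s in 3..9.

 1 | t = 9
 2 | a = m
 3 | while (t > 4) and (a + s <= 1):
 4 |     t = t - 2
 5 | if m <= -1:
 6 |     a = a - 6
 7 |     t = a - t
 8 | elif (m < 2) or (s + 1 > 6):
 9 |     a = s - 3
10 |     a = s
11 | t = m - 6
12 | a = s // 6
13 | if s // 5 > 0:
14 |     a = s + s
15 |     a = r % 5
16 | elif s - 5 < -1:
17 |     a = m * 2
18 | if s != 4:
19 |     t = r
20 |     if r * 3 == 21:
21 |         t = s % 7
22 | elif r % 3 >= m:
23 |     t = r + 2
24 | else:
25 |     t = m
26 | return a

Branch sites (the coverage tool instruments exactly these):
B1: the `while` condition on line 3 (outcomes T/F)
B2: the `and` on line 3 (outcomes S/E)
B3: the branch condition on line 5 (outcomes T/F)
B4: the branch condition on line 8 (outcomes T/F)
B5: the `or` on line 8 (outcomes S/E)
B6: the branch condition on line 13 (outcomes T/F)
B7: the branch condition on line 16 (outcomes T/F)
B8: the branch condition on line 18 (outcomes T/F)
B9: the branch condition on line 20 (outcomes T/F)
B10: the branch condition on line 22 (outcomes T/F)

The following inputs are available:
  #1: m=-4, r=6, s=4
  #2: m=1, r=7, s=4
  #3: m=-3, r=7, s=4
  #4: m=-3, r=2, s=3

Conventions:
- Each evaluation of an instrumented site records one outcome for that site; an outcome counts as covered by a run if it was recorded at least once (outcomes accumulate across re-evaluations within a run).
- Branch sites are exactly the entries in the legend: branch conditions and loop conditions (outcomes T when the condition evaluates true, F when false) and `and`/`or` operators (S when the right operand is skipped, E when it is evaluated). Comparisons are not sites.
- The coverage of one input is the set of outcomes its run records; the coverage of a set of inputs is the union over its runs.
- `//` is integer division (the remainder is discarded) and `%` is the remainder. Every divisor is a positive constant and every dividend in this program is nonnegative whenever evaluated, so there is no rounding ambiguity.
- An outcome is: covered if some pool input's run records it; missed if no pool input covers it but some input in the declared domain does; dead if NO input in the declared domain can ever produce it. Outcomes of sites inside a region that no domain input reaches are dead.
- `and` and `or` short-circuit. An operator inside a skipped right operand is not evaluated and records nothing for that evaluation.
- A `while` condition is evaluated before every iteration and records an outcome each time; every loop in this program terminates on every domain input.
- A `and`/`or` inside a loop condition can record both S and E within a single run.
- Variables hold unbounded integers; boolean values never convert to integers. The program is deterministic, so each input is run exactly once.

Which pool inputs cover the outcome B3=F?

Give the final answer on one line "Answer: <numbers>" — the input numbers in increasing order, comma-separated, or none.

input #1 (m=-4, r=6, s=4): never hits B3=F
input #2 (m=1, r=7, s=4): hits B3=F
input #3 (m=-3, r=7, s=4): never hits B3=F
input #4 (m=-3, r=2, s=3): never hits B3=F

Answer: 2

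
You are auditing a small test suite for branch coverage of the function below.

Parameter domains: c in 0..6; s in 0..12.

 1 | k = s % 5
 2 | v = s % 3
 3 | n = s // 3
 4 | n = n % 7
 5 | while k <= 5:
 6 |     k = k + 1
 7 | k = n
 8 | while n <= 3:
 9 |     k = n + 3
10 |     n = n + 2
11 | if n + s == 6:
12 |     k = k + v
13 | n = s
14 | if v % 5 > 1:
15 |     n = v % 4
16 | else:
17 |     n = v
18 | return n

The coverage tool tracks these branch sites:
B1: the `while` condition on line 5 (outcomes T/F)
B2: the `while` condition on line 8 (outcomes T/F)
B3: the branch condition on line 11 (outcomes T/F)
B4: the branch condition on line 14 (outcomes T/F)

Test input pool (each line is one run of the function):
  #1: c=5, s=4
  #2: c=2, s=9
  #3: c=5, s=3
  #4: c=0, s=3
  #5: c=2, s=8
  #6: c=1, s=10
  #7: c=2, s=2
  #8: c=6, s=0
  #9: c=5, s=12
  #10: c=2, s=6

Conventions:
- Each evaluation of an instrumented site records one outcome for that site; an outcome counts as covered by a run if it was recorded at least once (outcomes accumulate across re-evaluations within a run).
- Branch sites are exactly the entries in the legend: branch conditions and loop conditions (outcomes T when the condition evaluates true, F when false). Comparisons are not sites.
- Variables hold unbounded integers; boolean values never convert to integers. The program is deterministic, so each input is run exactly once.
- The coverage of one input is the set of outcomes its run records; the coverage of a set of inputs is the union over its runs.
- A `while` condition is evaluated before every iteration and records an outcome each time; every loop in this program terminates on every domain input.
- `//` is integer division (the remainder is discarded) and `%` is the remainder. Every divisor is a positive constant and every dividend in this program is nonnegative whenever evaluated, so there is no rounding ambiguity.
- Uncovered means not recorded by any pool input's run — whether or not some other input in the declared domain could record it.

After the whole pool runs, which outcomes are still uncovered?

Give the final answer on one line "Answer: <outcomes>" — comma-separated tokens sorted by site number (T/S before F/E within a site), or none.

test 1 (c=5, s=4) fires B1->T, B1->T, B1->F, B2->T, B2->T, B2->F, B3->F, B4->F; hits B1=T, B1=F, B2=T, B2=F, B3=F, B4=F
test 2 (c=2, s=9) fires B1->T, B1->T, B1->F, B2->T, B2->F, B3->F, B4->F; hits B1=T, B1=F, B2=T, B2=F, B3=F, B4=F
test 3 (c=5, s=3) fires B1->T, B1->T, B1->T, B1->F, B2->T, B2->T, B2->F, B3->F, B4->F; hits B1=T, B1=F, B2=T, B2=F, B3=F, B4=F
test 4 (c=0, s=3) fires B1->T, B1->T, B1->T, B1->F, B2->T, B2->T, B2->F, B3->F, B4->F; hits B1=T, B1=F, B2=T, B2=F, B3=F, B4=F
test 5 (c=2, s=8) fires B1->T, B1->T, B1->T, B1->F, B2->T, B2->F, B3->F, B4->T; hits B1=T, B1=F, B2=T, B2=F, B3=F, B4=T
test 6 (c=1, s=10) fires B1->T, B1->T, B1->T, B1->T, B1->T, B1->T, B1->F, B2->T, B2->F, B3->F, B4->F; hits B1=T, B1=F, B2=T, B2=F, B3=F, B4=F
test 7 (c=2, s=2) fires B1->T, B1->T, B1->T, B1->T, B1->F, B2->T, B2->T, B2->F, B3->T, B4->T; hits B1=T, B1=F, B2=T, B2=F, B3=T, B4=T
test 8 (c=6, s=0) fires B1->T, B1->T, B1->T, B1->T, B1->T, B1->T, B1->F, B2->T, B2->T, B2->F, B3->F, B4->F; hits B1=T, B1=F, B2=T, B2=F, B3=F, B4=F
test 9 (c=5, s=12) fires B1->T, B1->T, B1->T, B1->T, B1->F, B2->F, B3->F, B4->F; hits B1=T, B1=F, B2=F, B3=F, B4=F
test 10 (c=2, s=6) fires B1->T, B1->T, B1->T, B1->T, B1->T, B1->F, B2->T, B2->F, B3->F, B4->F; hits B1=T, B1=F, B2=T, B2=F, B3=F, B4=F
union over the pool: B1=T, B1=F, B2=T, B2=F, B3=T, B3=F, B4=T, B4=F
uncovered (0 of 8): none

Answer: none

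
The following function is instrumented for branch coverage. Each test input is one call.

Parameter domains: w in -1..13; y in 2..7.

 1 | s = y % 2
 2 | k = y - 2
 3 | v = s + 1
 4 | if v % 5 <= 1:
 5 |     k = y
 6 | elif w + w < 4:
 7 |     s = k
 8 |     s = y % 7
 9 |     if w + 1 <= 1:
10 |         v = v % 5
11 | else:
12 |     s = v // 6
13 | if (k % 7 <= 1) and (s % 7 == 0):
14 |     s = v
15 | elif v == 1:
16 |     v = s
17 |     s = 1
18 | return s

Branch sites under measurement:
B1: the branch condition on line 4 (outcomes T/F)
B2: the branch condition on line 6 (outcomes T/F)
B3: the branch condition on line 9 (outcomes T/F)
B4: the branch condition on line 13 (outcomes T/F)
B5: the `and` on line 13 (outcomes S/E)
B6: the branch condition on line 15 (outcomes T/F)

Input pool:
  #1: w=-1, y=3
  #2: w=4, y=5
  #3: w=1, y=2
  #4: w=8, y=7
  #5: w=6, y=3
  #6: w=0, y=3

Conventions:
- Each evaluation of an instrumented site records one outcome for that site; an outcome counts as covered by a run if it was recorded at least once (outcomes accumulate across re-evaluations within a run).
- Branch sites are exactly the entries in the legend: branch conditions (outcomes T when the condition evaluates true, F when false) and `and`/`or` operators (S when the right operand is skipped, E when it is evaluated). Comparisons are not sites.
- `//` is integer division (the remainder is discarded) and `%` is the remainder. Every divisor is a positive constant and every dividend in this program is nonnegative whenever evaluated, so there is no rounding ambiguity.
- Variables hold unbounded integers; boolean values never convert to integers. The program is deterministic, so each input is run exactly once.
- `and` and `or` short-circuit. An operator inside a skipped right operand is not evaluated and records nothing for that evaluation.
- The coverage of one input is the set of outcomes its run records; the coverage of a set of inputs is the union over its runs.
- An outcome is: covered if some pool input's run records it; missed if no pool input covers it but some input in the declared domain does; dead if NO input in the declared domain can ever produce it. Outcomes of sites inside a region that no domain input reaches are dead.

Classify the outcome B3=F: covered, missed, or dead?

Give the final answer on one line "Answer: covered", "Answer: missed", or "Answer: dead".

no pool input records B3=F
but domain input (w=1, y=3) does record it -> reachable, so missed

Answer: missed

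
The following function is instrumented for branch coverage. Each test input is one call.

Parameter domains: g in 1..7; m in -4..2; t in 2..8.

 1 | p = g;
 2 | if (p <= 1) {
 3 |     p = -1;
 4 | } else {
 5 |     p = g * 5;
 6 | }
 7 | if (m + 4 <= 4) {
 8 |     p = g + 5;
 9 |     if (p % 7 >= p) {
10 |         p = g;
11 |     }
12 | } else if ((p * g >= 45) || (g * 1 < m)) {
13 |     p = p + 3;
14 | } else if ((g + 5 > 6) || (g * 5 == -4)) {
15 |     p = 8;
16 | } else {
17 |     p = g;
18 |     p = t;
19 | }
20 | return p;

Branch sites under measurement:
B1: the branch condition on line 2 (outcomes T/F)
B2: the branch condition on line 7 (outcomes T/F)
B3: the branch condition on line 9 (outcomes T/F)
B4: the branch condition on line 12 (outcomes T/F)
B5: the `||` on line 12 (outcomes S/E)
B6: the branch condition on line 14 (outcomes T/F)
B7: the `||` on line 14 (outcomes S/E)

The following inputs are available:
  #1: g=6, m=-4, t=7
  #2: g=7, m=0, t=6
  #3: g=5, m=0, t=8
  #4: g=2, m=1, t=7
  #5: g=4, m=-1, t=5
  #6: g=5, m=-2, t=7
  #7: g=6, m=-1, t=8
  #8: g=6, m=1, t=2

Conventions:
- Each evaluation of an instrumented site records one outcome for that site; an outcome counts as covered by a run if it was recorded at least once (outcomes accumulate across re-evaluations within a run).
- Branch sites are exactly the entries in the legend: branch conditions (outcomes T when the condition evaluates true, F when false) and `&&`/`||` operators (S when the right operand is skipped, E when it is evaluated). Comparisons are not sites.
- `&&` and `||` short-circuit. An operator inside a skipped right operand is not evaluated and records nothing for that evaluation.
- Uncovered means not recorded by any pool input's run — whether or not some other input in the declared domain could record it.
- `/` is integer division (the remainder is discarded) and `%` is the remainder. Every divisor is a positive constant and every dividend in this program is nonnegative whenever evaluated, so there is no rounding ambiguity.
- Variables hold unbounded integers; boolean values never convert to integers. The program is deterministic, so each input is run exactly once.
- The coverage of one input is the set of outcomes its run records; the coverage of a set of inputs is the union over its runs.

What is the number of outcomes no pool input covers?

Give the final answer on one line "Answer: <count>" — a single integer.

test 1 (g=6, m=-4, t=7) fires B1->F, B2->T, B3->F; hits B1=F, B2=T, B3=F
test 2 (g=7, m=0, t=6) fires B1->F, B2->T, B3->F; hits B1=F, B2=T, B3=F
test 3 (g=5, m=0, t=8) fires B1->F, B2->T, B3->F; hits B1=F, B2=T, B3=F
test 4 (g=2, m=1, t=7) fires B1->F, B2->F, B5->E, B4->F, B7->S, B6->T; hits B1=F, B2=F, B4=F, B5=E, B6=T, B7=S
test 5 (g=4, m=-1, t=5) fires B1->F, B2->T, B3->F; hits B1=F, B2=T, B3=F
test 6 (g=5, m=-2, t=7) fires B1->F, B2->T, B3->F; hits B1=F, B2=T, B3=F
test 7 (g=6, m=-1, t=8) fires B1->F, B2->T, B3->F; hits B1=F, B2=T, B3=F
test 8 (g=6, m=1, t=2) fires B1->F, B2->F, B5->S, B4->T; hits B1=F, B2=F, B4=T, B5=S
union over the pool: B1=F, B2=T, B2=F, B3=F, B4=T, B4=F, B5=S, B5=E, B6=T, B7=S
uncovered (4 of 14): B1=T, B3=T, B6=F, B7=E

Answer: 4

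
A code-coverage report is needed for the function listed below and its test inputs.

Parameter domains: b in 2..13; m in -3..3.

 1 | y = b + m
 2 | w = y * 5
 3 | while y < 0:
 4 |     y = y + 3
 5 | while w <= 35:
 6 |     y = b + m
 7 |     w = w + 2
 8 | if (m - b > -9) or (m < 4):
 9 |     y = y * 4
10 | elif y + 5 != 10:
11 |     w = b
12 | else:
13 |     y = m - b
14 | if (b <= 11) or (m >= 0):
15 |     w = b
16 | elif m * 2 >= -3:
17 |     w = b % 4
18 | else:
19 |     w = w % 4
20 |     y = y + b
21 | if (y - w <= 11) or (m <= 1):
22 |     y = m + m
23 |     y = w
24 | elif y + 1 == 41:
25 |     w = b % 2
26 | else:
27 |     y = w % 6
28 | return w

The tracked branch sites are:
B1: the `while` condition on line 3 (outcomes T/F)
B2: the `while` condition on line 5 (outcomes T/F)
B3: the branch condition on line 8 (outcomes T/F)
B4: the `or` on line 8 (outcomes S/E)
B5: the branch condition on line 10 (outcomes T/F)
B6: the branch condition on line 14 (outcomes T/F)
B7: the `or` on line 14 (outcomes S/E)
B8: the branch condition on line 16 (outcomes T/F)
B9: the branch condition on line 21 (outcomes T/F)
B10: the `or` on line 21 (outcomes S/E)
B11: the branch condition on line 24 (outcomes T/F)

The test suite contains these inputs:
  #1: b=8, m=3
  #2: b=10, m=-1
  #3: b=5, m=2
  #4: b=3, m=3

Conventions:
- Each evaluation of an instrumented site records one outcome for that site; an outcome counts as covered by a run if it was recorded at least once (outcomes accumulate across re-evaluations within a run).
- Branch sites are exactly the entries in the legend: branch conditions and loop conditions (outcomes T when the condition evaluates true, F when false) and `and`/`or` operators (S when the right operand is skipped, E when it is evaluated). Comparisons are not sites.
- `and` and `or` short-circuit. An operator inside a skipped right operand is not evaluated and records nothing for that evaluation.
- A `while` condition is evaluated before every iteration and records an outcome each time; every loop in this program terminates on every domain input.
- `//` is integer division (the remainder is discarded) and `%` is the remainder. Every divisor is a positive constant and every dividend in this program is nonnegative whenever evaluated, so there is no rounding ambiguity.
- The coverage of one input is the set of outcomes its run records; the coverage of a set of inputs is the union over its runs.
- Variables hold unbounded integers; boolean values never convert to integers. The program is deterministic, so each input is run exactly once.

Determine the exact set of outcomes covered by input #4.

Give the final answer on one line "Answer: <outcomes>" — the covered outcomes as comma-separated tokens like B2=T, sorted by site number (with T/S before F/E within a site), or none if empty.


Tracing the run of input #4 (b=3, m=3):
  B1->F, B2->T, B2->T, B2->T, B2->F, B4->S, B3->T, B7->S, B6->T, B10->E
  B9->F, B11->F
collecting distinct outcomes: B1=F, B2=T, B2=F, B3=T, B4=S, B6=T, B7=S, B9=F, B10=E, B11=F
Answer: B1=F, B2=T, B2=F, B3=T, B4=S, B6=T, B7=S, B9=F, B10=E, B11=F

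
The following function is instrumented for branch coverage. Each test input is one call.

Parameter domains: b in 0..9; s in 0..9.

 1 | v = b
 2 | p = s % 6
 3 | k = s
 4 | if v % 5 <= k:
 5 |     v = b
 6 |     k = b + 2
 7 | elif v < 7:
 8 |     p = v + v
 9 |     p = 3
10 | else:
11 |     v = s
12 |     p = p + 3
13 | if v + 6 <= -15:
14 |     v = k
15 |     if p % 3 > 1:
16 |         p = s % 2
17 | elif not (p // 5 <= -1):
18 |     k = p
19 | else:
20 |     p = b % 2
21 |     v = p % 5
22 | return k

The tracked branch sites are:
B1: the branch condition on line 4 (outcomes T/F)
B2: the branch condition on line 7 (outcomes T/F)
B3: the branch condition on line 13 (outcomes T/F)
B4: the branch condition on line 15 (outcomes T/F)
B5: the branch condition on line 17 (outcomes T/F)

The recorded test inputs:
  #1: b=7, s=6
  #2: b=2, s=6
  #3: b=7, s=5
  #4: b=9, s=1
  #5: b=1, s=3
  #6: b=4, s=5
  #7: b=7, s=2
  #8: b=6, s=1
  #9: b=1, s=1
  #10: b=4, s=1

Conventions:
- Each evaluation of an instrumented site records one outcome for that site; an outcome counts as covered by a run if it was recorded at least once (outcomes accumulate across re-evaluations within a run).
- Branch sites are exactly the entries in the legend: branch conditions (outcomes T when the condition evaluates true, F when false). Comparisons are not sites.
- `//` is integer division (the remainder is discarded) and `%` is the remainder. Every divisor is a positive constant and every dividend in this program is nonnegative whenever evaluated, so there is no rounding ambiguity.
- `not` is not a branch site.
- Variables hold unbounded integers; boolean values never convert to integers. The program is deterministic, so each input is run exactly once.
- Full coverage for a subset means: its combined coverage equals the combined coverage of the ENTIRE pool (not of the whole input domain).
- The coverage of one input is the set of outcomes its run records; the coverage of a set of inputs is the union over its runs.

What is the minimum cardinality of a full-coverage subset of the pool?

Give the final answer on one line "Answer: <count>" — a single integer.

input #1, b=7, s=6: events B1->T, B3->F, B5->T; outcomes B1=T, B3=F, B5=T
input #2, b=2, s=6: events B1->T, B3->F, B5->T; outcomes B1=T, B3=F, B5=T
input #3, b=7, s=5: events B1->T, B3->F, B5->T; outcomes B1=T, B3=F, B5=T
input #4, b=9, s=1: events B1->F, B2->F, B3->F, B5->T; outcomes B1=F, B2=F, B3=F, B5=T
input #5, b=1, s=3: events B1->T, B3->F, B5->T; outcomes B1=T, B3=F, B5=T
input #6, b=4, s=5: events B1->T, B3->F, B5->T; outcomes B1=T, B3=F, B5=T
input #7, b=7, s=2: events B1->T, B3->F, B5->T; outcomes B1=T, B3=F, B5=T
input #8, b=6, s=1: events B1->T, B3->F, B5->T; outcomes B1=T, B3=F, B5=T
input #9, b=1, s=1: events B1->T, B3->F, B5->T; outcomes B1=T, B3=F, B5=T
input #10, b=4, s=1: events B1->F, B2->T, B3->F, B5->T; outcomes B1=F, B2=T, B3=F, B5=T
union over all inputs: B1=T, B1=F, B2=T, B2=F, B3=F, B5=T (6 outcomes)
checked all size-1 subsets: none covers 6 outcomes (max 4/6)
checked all size-2 subsets: none covers 6 outcomes (max 5/6)
inputs {1, 4, 10} (size 3) cover everything; no size-3 subset with a lexicographically smaller index list covers all 6

Answer: 3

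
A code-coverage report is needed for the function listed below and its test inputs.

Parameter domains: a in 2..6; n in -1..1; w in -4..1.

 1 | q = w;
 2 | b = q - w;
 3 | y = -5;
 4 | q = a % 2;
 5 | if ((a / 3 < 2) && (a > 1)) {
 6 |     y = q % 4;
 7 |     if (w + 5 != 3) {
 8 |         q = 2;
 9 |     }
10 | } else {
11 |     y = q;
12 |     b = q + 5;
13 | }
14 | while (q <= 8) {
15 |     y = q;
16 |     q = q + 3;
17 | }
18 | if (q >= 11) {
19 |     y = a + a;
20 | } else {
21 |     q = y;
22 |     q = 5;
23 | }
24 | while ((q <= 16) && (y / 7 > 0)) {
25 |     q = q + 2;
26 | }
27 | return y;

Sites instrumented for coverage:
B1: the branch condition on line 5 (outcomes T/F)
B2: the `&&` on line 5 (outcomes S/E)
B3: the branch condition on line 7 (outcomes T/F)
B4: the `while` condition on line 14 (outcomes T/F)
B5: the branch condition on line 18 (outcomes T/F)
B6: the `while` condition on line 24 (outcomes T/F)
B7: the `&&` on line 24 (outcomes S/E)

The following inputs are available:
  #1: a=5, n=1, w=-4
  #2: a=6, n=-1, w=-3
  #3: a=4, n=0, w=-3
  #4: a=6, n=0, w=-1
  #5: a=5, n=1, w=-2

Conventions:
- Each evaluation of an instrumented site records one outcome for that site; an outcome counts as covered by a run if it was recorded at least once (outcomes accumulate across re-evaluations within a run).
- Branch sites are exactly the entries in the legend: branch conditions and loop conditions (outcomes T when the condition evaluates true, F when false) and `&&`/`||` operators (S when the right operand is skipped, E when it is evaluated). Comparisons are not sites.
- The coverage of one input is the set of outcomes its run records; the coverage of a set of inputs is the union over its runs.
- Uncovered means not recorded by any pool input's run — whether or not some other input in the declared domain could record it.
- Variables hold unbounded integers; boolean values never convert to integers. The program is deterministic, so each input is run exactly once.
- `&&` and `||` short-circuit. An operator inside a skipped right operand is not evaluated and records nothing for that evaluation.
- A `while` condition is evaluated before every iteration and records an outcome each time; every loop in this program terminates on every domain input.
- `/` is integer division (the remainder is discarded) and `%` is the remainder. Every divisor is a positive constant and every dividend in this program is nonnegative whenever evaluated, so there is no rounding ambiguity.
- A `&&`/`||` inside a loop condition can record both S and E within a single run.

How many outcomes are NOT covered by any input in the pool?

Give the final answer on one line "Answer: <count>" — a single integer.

test 1 (a=5, n=1, w=-4) hits B1=T, B2=E, B3=T, B4=T, B4=F, B5=T, B6=T, B6=F, B7=S, B7=E
test 2 (a=6, n=-1, w=-3) hits B1=F, B2=S, B4=T, B4=F, B5=F, B6=F, B7=E
test 3 (a=4, n=0, w=-3) hits B1=T, B2=E, B3=T, B4=T, B4=F, B5=T, B6=T, B6=F, B7=S, B7=E
test 4 (a=6, n=0, w=-1) hits B1=F, B2=S, B4=T, B4=F, B5=F, B6=F, B7=E
test 5 (a=5, n=1, w=-2) hits B1=T, B2=E, B3=F, B4=T, B4=F, B5=F, B6=T, B6=F, B7=S, B7=E
union over the pool: B1=T, B1=F, B2=S, B2=E, B3=T, B3=F, B4=T, B4=F, B5=T, B5=F, B6=T, B6=F, B7=S, B7=E
uncovered (0 of 14): none

Answer: 0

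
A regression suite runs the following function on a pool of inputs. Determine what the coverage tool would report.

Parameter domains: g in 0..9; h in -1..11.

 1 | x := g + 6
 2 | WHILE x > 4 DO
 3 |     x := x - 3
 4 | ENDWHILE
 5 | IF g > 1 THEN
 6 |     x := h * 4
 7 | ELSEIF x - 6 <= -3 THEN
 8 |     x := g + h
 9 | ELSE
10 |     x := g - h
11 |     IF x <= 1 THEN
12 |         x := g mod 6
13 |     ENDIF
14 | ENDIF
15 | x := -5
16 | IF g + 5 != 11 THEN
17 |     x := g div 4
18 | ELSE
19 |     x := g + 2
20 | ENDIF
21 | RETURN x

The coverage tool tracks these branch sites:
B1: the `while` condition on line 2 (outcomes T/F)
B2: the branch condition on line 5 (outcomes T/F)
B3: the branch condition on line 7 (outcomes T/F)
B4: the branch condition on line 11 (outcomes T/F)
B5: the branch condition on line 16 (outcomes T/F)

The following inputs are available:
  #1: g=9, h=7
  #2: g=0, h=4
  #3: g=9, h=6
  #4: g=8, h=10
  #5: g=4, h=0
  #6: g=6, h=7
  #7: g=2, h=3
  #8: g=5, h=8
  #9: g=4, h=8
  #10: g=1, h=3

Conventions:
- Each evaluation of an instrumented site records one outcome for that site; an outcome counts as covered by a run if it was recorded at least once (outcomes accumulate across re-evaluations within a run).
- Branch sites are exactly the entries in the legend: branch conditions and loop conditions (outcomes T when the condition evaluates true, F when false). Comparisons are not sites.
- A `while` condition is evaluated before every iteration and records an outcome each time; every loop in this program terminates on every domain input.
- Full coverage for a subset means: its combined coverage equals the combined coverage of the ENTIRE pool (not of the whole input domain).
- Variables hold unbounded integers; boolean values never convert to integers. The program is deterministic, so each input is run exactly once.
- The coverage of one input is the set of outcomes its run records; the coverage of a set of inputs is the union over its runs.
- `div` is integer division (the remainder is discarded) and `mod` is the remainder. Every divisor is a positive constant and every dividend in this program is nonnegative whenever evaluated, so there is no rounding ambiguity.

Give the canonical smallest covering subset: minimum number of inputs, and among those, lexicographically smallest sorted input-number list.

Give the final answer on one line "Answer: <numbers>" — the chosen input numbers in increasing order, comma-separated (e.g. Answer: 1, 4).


input #1, g=9, h=7: outcomes B1=T, B1=F, B2=T, B5=T
input #2, g=0, h=4: outcomes B1=T, B1=F, B2=F, B3=T, B5=T
input #3, g=9, h=6: outcomes B1=T, B1=F, B2=T, B5=T
input #4, g=8, h=10: outcomes B1=T, B1=F, B2=T, B5=T
input #5, g=4, h=0: outcomes B1=T, B1=F, B2=T, B5=T
input #6, g=6, h=7: outcomes B1=T, B1=F, B2=T, B5=F
input #7, g=2, h=3: outcomes B1=T, B1=F, B2=T, B5=T
input #8, g=5, h=8: outcomes B1=T, B1=F, B2=T, B5=T
input #9, g=4, h=8: outcomes B1=T, B1=F, B2=T, B5=T
input #10, g=1, h=3: outcomes B1=T, B1=F, B2=F, B3=F, B4=T, B5=T
together the pool reaches 9 outcomes: B1=T, B1=F, B2=T, B2=F, B3=T, B3=F, B4=T, B5=T, B5=F
no size-1 subset reaches all 9 outcomes (best union: 6/9)
no size-2 subset reaches all 9 outcomes (best union: 8/9)
at size 3, {2, 6, 10} reaches all 9 outcomes; every lexicographically earlier size-3 subset fails
Answer: 2, 6, 10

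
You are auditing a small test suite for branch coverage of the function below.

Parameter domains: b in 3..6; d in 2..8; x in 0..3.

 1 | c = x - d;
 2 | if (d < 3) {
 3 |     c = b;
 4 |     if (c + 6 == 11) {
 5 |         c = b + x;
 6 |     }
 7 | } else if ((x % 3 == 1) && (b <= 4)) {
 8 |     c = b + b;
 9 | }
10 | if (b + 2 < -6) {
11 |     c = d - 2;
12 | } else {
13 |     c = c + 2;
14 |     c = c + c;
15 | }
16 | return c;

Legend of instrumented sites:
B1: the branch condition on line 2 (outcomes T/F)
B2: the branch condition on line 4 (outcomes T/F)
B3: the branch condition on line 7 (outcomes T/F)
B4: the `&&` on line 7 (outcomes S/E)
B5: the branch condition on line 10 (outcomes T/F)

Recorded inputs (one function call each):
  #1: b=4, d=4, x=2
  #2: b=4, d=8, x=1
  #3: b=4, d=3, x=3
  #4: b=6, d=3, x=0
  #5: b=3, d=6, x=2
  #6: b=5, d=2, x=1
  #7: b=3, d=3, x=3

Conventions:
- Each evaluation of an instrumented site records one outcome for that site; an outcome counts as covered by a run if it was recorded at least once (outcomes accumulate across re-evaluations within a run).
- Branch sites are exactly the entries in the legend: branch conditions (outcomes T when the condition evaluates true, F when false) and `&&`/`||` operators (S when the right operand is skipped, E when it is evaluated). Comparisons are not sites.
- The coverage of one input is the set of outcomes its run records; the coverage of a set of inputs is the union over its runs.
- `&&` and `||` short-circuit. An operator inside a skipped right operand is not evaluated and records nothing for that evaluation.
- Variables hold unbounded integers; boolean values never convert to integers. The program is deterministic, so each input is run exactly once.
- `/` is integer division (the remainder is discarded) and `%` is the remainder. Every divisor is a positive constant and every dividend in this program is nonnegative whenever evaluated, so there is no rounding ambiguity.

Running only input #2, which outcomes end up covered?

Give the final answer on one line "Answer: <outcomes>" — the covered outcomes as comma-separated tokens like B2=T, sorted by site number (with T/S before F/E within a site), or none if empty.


Simulating input #2 (b=4, d=8, x=1) step by step:
  B1->F, B4->E, B3->T, B5->F
distinct outcomes covered: B1=F, B3=T, B4=E, B5=F
Answer: B1=F, B3=T, B4=E, B5=F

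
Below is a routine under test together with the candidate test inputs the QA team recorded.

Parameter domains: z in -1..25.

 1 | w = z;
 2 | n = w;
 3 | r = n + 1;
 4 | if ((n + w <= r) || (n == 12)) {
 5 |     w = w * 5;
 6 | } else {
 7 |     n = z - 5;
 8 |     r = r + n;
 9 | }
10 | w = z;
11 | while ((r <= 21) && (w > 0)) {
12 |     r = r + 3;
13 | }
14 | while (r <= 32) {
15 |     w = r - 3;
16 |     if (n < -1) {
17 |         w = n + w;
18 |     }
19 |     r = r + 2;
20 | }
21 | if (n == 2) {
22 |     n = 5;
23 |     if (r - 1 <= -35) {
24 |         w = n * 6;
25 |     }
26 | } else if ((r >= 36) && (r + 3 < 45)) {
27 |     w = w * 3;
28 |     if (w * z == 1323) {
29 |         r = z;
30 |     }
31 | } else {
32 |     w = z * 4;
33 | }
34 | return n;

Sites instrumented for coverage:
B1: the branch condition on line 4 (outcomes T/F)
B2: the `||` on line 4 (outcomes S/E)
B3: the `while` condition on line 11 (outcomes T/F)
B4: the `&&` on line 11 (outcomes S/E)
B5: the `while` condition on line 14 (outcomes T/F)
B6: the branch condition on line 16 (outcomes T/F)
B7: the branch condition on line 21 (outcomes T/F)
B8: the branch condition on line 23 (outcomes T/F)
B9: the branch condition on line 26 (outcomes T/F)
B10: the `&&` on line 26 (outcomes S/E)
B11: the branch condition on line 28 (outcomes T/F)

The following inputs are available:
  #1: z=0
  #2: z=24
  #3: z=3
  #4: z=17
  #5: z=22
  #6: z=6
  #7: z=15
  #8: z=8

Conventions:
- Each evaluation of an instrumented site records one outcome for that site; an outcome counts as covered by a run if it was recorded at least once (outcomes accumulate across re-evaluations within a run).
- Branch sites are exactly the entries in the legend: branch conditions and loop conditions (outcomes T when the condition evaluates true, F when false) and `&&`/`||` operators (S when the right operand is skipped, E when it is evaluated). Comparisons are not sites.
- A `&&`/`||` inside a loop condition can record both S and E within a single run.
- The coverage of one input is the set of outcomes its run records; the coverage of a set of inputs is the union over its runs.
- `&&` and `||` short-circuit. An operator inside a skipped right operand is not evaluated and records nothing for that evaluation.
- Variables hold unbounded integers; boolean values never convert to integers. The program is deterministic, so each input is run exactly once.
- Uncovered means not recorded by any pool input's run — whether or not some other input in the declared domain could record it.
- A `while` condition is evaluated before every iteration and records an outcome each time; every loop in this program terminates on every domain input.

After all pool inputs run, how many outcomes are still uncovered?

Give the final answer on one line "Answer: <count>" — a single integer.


run #1 (z=0) runs B2->S, B1->T, B4->E, B3->F, B5->T, B6->F, B5->T, B6->F, B5->T, B6->F, B5->T, B6->F, B5->T, B6->F, ...; records B1=T, B2=S, B3=F, B4=E, B5=T, B5=F, B6=F, B7=F, B9=F, B10=S
run #2 (z=24) runs B2->E, B1->F, B4->S, B3->F, B5->F, B7->F, B10->E, B9->F; records B1=F, B2=E, B3=F, B4=S, B5=F, B7=F, B9=F, B10=E
run #3 (z=3) runs B2->E, B1->F, B4->E, B3->T, B4->E, B3->T, B4->E, B3->T, B4->E, B3->T, B4->E, B3->T, B4->E, B3->T, ...; records B1=F, B2=E, B3=T, B3=F, B4=S, B4=E, B5=T, B5=F, B6=T, B7=F, B9=F, B10=S
run #4 (z=17) runs B2->E, B1->F, B4->S, B3->F, B5->T, B6->F, B5->T, B6->F, B5->F, B7->F, B10->S, B9->F; records B1=F, B2=E, B3=F, B4=S, B5=T, B5=F, B6=F, B7=F, B9=F, B10=S
run #5 (z=22) runs B2->E, B1->F, B4->S, B3->F, B5->F, B7->F, B10->E, B9->T, B11->F; records B1=F, B2=E, B3=F, B4=S, B5=F, B7=F, B9=T, B10=E, B11=F
run #6 (z=6) runs B2->E, B1->F, B4->E, B3->T, B4->E, B3->T, B4->E, B3->T, B4->E, B3->T, B4->E, B3->T, B4->S, B3->F, ...; records B1=F, B2=E, B3=T, B3=F, B4=S, B4=E, B5=T, B5=F, B6=F, B7=F, B9=F, B10=S
run #7 (z=15) runs B2->E, B1->F, B4->S, B3->F, B5->T, B6->F, B5->T, B6->F, B5->T, B6->F, B5->T, B6->F, B5->F, B7->F, ...; records B1=F, B2=E, B3=F, B4=S, B5=T, B5=F, B6=F, B7=F, B9=F, B10=S
run #8 (z=8) runs B2->E, B1->F, B4->E, B3->T, B4->E, B3->T, B4->E, B3->T, B4->E, B3->T, B4->S, B3->F, B5->T, B6->F, ...; records B1=F, B2=E, B3=T, B3=F, B4=S, B4=E, B5=T, B5=F, B6=F, B7=F, B9=F, B10=S
union over the pool: B1=T, B1=F, B2=S, B2=E, B3=T, B3=F, B4=S, B4=E, B5=T, B5=F, B6=T, B6=F, B7=F, B9=T, B9=F, B10=S, B10=E, B11=F
uncovered (4 of 22): B7=T, B8=T, B8=F, B11=T
Answer: 4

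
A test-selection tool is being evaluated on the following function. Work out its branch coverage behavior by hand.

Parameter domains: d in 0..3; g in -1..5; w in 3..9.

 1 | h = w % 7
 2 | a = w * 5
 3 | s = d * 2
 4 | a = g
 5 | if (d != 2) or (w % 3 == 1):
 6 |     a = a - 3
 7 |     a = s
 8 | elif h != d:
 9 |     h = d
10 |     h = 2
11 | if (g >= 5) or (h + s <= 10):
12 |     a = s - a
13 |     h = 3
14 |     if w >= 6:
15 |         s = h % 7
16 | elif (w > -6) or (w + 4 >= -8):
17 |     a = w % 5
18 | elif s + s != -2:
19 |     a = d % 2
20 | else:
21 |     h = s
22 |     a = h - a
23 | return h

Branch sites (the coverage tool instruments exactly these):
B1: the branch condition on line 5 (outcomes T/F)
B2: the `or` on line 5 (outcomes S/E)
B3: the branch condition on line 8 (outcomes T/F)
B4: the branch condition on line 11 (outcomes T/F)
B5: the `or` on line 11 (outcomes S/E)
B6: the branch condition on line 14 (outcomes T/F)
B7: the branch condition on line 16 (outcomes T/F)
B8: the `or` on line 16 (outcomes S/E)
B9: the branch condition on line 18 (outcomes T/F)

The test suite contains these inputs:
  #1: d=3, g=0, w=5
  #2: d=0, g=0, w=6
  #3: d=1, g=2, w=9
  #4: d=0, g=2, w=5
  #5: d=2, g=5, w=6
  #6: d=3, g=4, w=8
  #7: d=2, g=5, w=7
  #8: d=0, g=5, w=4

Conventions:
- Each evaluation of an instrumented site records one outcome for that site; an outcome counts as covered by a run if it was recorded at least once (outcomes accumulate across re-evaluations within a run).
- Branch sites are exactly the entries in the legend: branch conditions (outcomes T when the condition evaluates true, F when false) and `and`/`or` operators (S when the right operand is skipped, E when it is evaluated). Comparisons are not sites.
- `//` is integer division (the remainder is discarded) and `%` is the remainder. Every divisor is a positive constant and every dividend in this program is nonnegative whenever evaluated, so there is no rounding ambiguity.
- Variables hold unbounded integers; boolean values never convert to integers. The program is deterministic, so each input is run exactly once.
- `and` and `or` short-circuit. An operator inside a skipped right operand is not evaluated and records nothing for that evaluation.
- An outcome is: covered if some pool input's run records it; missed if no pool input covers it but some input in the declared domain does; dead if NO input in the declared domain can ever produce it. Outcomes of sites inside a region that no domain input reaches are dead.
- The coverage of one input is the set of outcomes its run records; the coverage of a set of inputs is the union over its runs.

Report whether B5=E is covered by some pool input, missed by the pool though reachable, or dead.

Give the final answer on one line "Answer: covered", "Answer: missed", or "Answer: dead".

B5=E is recorded by pool input(s) 1, 2, 3, 4, 6 -> covered

Answer: covered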